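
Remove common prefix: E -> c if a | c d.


Common prefix: 'c'
Factored: E -> c E', E' -> if a | d


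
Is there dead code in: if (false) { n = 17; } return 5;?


condition is constant false, so the whole block is unreachable
Dead: 'if (false) { n = 17; }'


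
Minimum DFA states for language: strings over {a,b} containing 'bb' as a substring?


KMP-style automaton: 2 progress states + 1 absorbing accept = 3
Minimal DFA: 3 states


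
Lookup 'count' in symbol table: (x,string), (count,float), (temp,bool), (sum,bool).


Lookup 'count' → type float


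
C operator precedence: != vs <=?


'<=' is relational (level 7); '!=' is equality (level 6)
Higher level binds tighter
'<=' has higher precedence than '!='


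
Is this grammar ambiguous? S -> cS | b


right-linear, alternatives start with distinct terminals 'c' vs 'b': unique leftmost derivation
Unambiguous


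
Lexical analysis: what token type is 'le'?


Pattern: letter/underscore followed by alphanumerics, not a keyword
Type: IDENTIFIER


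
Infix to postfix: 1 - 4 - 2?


Left to right (same or higher precedence on left)
Postfix: 1 4 - 2 -


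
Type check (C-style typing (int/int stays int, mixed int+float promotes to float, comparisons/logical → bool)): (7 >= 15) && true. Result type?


Operand types: bool && bool
Rule: logical operators take bool operands and yield bool
Result type: bool


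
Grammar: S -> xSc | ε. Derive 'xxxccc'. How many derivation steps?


Derivation: S => xSc => xxScc => xxxSccc => xxxccc
Steps: 4


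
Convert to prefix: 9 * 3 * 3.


left-to-right (same/higher precedence on left): tree is (* (* 9 3) 3)
Prefix: * * 9 3 3


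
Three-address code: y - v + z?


Break into single-operator statements:
t1 = y - v
t2 = t1 + z


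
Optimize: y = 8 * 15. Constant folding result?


8 * 15 = 120 at compile time
Optimized: y = 120


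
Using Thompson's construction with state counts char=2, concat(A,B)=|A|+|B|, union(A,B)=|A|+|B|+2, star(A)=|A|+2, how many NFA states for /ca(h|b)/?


Syntax tree has 4 char leaf(s), 1 union(s), 0 star(s)
chars contribute 4×2 = 8; each union adds +2; each star adds +2
Total: 8 + 2 + 0 = 10 states


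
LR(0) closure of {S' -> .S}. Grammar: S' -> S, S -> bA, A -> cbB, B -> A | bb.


Start: S' -> .S
For each item with dot before a nonterminal B, add B -> .γ for every B-production
Closure: [S' -> .S, S -> .bA]


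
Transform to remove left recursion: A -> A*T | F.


Left-recursive alternatives: A*T; non-recursive: F
Introduce A': A -> FA', A' -> *TA' | ε


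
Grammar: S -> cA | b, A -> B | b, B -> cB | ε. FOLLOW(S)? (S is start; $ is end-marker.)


$ ∈ FOLLOW(S). For each A -> αBβ: add FIRST(β)\{ε} to FOLLOW(B); if β nullable, add FOLLOW(A).
FOLLOW(S) = {$}


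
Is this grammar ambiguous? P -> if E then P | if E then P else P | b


dangling else: 'if E then if E then b else b' parses two ways
Ambiguous


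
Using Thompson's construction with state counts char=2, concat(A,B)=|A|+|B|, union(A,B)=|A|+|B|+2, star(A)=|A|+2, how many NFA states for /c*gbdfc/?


Syntax tree has 6 char leaf(s), 0 union(s), 1 star(s)
chars contribute 6×2 = 12; each union adds +2; each star adds +2
Total: 12 + 0 + 2 = 14 states


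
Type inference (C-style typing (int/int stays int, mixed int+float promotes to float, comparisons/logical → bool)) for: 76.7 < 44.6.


Operand types: float < float
Rule: comparison yields bool
Result type: bool


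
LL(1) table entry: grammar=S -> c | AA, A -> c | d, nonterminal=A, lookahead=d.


For [A, d]: 'd' ∈ FIRST(d)
Entry: A -> d


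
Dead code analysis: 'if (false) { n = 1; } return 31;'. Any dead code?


condition is constant false, so the whole block is unreachable
Dead: 'if (false) { n = 1; }'


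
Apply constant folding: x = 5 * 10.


5 * 10 = 50 at compile time
Optimized: x = 50


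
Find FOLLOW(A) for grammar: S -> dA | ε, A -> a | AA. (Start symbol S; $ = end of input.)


$ ∈ FOLLOW(S). For each A -> αBβ: add FIRST(β)\{ε} to FOLLOW(B); if β nullable, add FOLLOW(A).
FOLLOW(A) = {$, a}


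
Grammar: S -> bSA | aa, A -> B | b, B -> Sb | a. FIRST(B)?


Per alternative of B: FIRST(Sb) = {a, b}; FIRST(a) = {a}
FIRST(B) = {a, b}


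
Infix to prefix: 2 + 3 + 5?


left-to-right (same/higher precedence on left): tree is (+ (+ 2 3) 5)
Prefix: + + 2 3 5


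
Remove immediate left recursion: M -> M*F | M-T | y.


Left-recursive alternatives: M*F, M-T; non-recursive: y
Introduce M': M -> yM', M' -> *FM' | -TM' | ε


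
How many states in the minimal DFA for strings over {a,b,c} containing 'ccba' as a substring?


KMP-style automaton: 4 progress states + 1 absorbing accept = 5
Minimal DFA: 5 states


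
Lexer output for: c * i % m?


Scan left to right, longest-match per lexeme
Tokens: ID(c), OP(*), ID(i), OP(%), ID(m)


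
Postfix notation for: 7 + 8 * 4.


* has higher precedence, evaluate 8*4 first
Postfix: 7 8 4 * +


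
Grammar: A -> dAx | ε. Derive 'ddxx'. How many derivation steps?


Derivation: A => dAx => ddAxx => ddxx
Steps: 3


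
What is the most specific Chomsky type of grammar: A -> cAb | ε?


Single nonterminal LHS, but c^n b^n is not regular
Classification: Type 2 (Context-Free)


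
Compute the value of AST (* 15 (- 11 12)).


Evaluate inner: (- 11 12) = -1
Evaluate root: (* 15 -1) = -15
Result: -15


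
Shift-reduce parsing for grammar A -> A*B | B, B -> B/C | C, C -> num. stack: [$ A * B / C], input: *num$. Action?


handle 'B/C' on top
Action: reduce (B -> B/C)


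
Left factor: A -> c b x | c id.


Common prefix: 'c'
Factored: A -> c A', A' -> b x | id


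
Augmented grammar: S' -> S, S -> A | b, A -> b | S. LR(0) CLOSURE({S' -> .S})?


Start: S' -> .S
For each item with dot before a nonterminal B, add B -> .γ for every B-production
Closure: [S' -> .S, S -> .A, S -> .b, A -> .b, A -> .S]


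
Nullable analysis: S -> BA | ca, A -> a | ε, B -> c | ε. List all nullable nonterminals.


A nonterminal is nullable iff some alternative derives ε (directly, or every symbol in it is nullable)
Nullable: {A, B, S}


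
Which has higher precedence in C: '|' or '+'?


'+' is additive (level 9); '|' is bitwise OR (level 3)
Higher level binds tighter
'+' has higher precedence than '|'


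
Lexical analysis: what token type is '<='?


Pattern: operator symbol
Type: OPERATOR


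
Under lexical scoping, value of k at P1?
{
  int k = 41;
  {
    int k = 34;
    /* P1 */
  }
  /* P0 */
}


k declared in the same block as P1
k = 34


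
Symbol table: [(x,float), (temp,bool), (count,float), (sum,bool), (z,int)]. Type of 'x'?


Lookup 'x' → type float


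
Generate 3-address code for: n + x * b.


Break into single-operator statements:
t1 = x * b
t2 = n + t1


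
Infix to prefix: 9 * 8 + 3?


left-to-right (same/higher precedence on left): tree is (+ (* 9 8) 3)
Prefix: + * 9 8 3


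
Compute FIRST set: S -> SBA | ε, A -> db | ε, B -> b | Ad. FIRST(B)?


Per alternative of B: FIRST(b) = {b}; FIRST(Ad) = {d}
FIRST(B) = {b, d}


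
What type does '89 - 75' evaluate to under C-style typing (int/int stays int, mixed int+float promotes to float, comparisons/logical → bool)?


Operand types: int - int
Rule: mixed int/float promotes to float; int/int stays int
Result type: int


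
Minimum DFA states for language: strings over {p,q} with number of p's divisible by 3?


Track (count of p) mod 3: states 0..2, accept at 0
Minimal DFA: 3 states


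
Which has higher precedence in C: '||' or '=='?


'==' is equality (level 6); '||' is logical OR (level 1)
Higher level binds tighter
'==' has higher precedence than '||'


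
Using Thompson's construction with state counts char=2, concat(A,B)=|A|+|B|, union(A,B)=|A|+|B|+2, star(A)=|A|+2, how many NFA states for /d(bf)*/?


Syntax tree has 3 char leaf(s), 0 union(s), 1 star(s)
chars contribute 3×2 = 6; each union adds +2; each star adds +2
Total: 6 + 0 + 2 = 8 states


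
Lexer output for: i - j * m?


Scan left to right, longest-match per lexeme
Tokens: ID(i), OP(-), ID(j), OP(*), ID(m)


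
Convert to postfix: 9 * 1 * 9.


Left to right (same or higher precedence on left)
Postfix: 9 1 * 9 *


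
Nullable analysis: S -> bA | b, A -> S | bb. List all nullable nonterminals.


A nonterminal is nullable iff some alternative derives ε (directly, or every symbol in it is nullable)
Nullable: {}


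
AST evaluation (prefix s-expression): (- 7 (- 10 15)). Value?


Evaluate inner: (- 10 15) = -5
Evaluate root: (- 7 -5) = 12
Result: 12


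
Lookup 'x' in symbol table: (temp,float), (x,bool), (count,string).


Lookup 'x' → type bool


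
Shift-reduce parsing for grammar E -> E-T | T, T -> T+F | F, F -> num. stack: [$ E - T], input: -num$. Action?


handle 'E-T' on top; lookahead ∈ FOLLOW(E) = {-, $}
Action: reduce (E -> E-T)


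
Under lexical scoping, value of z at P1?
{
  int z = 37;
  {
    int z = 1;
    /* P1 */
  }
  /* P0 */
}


z declared in the same block as P1
z = 1


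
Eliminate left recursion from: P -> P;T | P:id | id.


Left-recursive alternatives: P;T, P:id; non-recursive: id
Introduce P': P -> idP', P' -> ;TP' | :idP' | ε


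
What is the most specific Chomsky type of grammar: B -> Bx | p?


Left-linear: every RHS is a terminal or one nonterminal followed by a terminal
Classification: Type 3 (Regular)


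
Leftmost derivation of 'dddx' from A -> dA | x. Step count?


Derivation: A => dA => ddA => dddA => dddx
Steps: 4


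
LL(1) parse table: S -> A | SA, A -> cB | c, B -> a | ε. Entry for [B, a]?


For [B, a]: 'a' ∈ FIRST(a)
Entry: B -> a


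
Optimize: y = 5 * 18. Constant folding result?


5 * 18 = 90 at compile time
Optimized: y = 90


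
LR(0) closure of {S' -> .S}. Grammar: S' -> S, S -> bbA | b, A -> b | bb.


Start: S' -> .S
For each item with dot before a nonterminal B, add B -> .γ for every B-production
Closure: [S' -> .S, S -> .bbA, S -> .b]


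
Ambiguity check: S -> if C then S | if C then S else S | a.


dangling else: 'if C then if C then a else a' parses two ways
Ambiguous


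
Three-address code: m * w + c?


Break into single-operator statements:
t1 = m * w
t2 = t1 + c


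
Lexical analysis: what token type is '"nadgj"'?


Pattern: double-quoted sequence
Type: STRING_LITERAL


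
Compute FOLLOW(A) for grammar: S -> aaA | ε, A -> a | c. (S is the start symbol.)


$ ∈ FOLLOW(S). For each A -> αBβ: add FIRST(β)\{ε} to FOLLOW(B); if β nullable, add FOLLOW(A).
FOLLOW(A) = {$}


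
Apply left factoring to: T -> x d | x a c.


Common prefix: 'x'
Factored: T -> x T', T' -> d | a c


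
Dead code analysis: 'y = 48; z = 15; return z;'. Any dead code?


y is assigned but never read
Dead: 'y = 48'


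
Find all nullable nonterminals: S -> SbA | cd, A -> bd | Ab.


A nonterminal is nullable iff some alternative derives ε (directly, or every symbol in it is nullable)
Nullable: {}


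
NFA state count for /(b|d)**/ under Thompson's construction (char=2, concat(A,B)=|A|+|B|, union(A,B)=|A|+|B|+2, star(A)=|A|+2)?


Syntax tree has 2 char leaf(s), 1 union(s), 2 star(s)
chars contribute 2×2 = 4; each union adds +2; each star adds +2
Total: 4 + 2 + 4 = 10 states


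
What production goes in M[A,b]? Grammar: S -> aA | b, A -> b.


For [A, b]: 'b' ∈ FIRST(b)
Entry: A -> b


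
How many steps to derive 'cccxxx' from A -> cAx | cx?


Derivation: A => cAx => ccAxx => cccxxx
Steps: 3


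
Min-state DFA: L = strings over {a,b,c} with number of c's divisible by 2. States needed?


Track (count of c) mod 2: states 0..1, accept at 0
Minimal DFA: 2 states


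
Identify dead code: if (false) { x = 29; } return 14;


condition is constant false, so the whole block is unreachable
Dead: 'if (false) { x = 29; }'


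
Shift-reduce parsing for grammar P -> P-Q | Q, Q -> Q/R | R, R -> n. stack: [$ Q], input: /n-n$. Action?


shift '/' to continue Q -> Q/R
Action: shift


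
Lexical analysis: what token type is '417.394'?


Pattern: digits with a decimal point
Type: FLOAT_LITERAL


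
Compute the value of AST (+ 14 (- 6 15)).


Evaluate inner: (- 6 15) = -9
Evaluate root: (+ 14 -9) = 5
Result: 5


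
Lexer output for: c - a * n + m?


Scan left to right, longest-match per lexeme
Tokens: ID(c), OP(-), ID(a), OP(*), ID(n), OP(+), ID(m)


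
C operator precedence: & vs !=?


'!=' is equality (level 6); '&' is bitwise AND (level 5)
Higher level binds tighter
'!=' has higher precedence than '&'


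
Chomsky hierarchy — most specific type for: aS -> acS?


LHS has context (more than one symbol) and |LHS| ≤ |RHS|
Classification: Type 1 (Context-Sensitive)


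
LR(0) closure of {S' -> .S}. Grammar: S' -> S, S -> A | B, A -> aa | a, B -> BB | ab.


Start: S' -> .S
For each item with dot before a nonterminal B, add B -> .γ for every B-production
Closure: [S' -> .S, S -> .A, S -> .B, A -> .aa, A -> .a, B -> .BB, B -> .ab]


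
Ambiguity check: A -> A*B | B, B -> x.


precedence layered via separate nonterminal B: deterministic
Unambiguous


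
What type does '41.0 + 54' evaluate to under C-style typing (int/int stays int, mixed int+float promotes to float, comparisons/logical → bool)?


Operand types: float + int
Rule: mixed int/float promotes to float; int/int stays int
Result type: float


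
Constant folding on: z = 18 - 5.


18 - 5 = 13 at compile time
Optimized: z = 13


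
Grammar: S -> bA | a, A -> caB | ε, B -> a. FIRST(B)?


Per alternative of B: FIRST(a) = {a}
FIRST(B) = {a}


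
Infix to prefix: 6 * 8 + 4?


left-to-right (same/higher precedence on left): tree is (+ (* 6 8) 4)
Prefix: + * 6 8 4


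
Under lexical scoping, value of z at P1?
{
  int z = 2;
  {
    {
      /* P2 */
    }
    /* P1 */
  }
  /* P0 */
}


P1's block does not declare z; resolves to the enclosing declaration at depth 0
z = 2


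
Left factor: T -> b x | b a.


Common prefix: 'b'
Factored: T -> b T', T' -> x | a


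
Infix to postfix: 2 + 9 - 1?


Left to right (same or higher precedence on left)
Postfix: 2 9 + 1 -


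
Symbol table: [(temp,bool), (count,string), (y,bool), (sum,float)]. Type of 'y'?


Lookup 'y' → type bool


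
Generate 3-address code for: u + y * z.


Break into single-operator statements:
t1 = y * z
t2 = u + t1


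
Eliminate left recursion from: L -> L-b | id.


Left-recursive alternatives: L-b; non-recursive: id
Introduce L': L -> idL', L' -> -bL' | ε


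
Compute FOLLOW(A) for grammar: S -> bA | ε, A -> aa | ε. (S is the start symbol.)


$ ∈ FOLLOW(S). For each A -> αBβ: add FIRST(β)\{ε} to FOLLOW(B); if β nullable, add FOLLOW(A).
FOLLOW(A) = {$}


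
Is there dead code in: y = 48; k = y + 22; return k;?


y is read by k's definition; k is returned
No dead code


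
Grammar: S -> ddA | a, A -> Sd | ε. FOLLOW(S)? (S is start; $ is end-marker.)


$ ∈ FOLLOW(S). For each A -> αBβ: add FIRST(β)\{ε} to FOLLOW(B); if β nullable, add FOLLOW(A).
FOLLOW(S) = {$, d}


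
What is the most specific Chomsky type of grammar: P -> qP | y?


Right-linear: every RHS is a terminal or a terminal followed by one nonterminal
Classification: Type 3 (Regular)


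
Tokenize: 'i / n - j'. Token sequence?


Scan left to right, longest-match per lexeme
Tokens: ID(i), OP(/), ID(n), OP(-), ID(j)


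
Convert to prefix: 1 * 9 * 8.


left-to-right (same/higher precedence on left): tree is (* (* 1 9) 8)
Prefix: * * 1 9 8


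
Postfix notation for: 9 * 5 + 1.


Left to right (same or higher precedence on left)
Postfix: 9 5 * 1 +


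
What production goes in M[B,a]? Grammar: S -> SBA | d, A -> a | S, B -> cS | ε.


For [B, a]: ε is nullable and 'a' ∈ FOLLOW(B)
Entry: B -> ε


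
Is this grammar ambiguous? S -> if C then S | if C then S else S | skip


dangling else: 'if C then if C then skip else skip' parses two ways
Ambiguous


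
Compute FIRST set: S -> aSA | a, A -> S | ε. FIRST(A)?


Per alternative of A: FIRST(S) = {a}; FIRST(ε) = {ε}
FIRST(A) = {a, ε}


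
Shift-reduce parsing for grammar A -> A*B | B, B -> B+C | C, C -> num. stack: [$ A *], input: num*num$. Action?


no handle ('A*' is not any RHS); shift 'num'
Action: shift


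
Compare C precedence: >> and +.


'+' is additive (level 9); '>>' is shift (level 8)
Higher level binds tighter
'+' has higher precedence than '>>'


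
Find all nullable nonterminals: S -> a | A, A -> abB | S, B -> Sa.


A nonterminal is nullable iff some alternative derives ε (directly, or every symbol in it is nullable)
Nullable: {}


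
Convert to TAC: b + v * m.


Break into single-operator statements:
t1 = v * m
t2 = b + t1


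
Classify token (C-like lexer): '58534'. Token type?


Pattern: digits only
Type: INTEGER_LITERAL


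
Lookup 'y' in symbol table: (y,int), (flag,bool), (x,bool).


Lookup 'y' → type int


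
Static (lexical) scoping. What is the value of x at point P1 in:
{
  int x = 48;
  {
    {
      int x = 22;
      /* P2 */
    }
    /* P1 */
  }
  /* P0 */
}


P1's block does not declare x; resolves to the enclosing declaration at depth 0
x = 48


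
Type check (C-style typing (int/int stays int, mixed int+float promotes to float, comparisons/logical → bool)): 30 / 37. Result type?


Operand types: int / int
Rule: mixed int/float promotes to float; int/int stays int
Result type: int


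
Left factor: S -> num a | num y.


Common prefix: 'num'
Factored: S -> num S', S' -> a | y


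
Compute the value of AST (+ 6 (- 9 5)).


Evaluate inner: (- 9 5) = 4
Evaluate root: (+ 6 4) = 10
Result: 10


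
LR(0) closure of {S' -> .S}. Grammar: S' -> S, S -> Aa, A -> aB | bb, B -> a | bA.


Start: S' -> .S
For each item with dot before a nonterminal B, add B -> .γ for every B-production
Closure: [S' -> .S, S -> .Aa, A -> .aB, A -> .bb]


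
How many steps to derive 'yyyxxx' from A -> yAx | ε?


Derivation: A => yAx => yyAxx => yyyAxxx => yyyxxx
Steps: 4


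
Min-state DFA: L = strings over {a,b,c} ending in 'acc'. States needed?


Track the longest suffix of input matching a prefix of 'acc': 4 classes (prefixes of length 0..3)
Minimal DFA: 4 states


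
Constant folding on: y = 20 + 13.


20 + 13 = 33 at compile time
Optimized: y = 33


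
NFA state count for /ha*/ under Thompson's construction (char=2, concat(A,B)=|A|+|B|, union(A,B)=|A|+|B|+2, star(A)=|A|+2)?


Syntax tree has 2 char leaf(s), 0 union(s), 1 star(s)
chars contribute 2×2 = 4; each union adds +2; each star adds +2
Total: 4 + 0 + 2 = 6 states


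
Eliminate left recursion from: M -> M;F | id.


Left-recursive alternatives: M;F; non-recursive: id
Introduce M': M -> idM', M' -> ;FM' | ε


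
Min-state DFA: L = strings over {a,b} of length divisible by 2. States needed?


Track length mod 2: states 0..1, accept at 0
Minimal DFA: 2 states


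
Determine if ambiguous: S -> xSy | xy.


balanced x^n…y^n: each string has a unique parse
Unambiguous


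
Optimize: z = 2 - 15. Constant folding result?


2 - 15 = -13 at compile time
Optimized: z = -13


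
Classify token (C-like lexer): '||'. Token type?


Pattern: operator symbol
Type: OPERATOR


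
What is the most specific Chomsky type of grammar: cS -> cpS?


LHS has context (more than one symbol) and |LHS| ≤ |RHS|
Classification: Type 1 (Context-Sensitive)


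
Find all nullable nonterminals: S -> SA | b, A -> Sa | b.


A nonterminal is nullable iff some alternative derives ε (directly, or every symbol in it is nullable)
Nullable: {}


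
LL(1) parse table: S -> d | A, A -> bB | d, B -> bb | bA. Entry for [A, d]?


For [A, d]: 'd' ∈ FIRST(d)
Entry: A -> d


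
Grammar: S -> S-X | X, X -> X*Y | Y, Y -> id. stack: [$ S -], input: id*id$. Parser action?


no handle ('S-' is not any RHS); shift 'id'
Action: shift


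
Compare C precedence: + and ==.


'+' is additive (level 9); '==' is equality (level 6)
Higher level binds tighter
'+' has higher precedence than '=='


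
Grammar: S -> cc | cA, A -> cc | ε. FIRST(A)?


Per alternative of A: FIRST(cc) = {c}; FIRST(ε) = {ε}
FIRST(A) = {c, ε}


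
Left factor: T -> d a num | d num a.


Common prefix: 'd'
Factored: T -> d T', T' -> a num | num a


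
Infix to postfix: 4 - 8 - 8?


Left to right (same or higher precedence on left)
Postfix: 4 8 - 8 -


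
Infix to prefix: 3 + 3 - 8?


left-to-right (same/higher precedence on left): tree is (- (+ 3 3) 8)
Prefix: - + 3 3 8


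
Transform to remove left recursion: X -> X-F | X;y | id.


Left-recursive alternatives: X-F, X;y; non-recursive: id
Introduce X': X -> idX', X' -> -FX' | ;yX' | ε


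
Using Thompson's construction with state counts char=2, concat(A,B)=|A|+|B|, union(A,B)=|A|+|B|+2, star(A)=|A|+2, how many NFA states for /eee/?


Syntax tree has 3 char leaf(s), 0 union(s), 0 star(s)
chars contribute 3×2 = 6; each union adds +2; each star adds +2
Total: 6 + 0 + 0 = 6 states


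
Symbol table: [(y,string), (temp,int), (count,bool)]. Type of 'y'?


Lookup 'y' → type string


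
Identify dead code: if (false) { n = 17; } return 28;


condition is constant false, so the whole block is unreachable
Dead: 'if (false) { n = 17; }'


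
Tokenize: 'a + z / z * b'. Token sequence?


Scan left to right, longest-match per lexeme
Tokens: ID(a), OP(+), ID(z), OP(/), ID(z), OP(*), ID(b)


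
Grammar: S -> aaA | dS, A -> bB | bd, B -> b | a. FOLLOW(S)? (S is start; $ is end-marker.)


$ ∈ FOLLOW(S). For each A -> αBβ: add FIRST(β)\{ε} to FOLLOW(B); if β nullable, add FOLLOW(A).
FOLLOW(S) = {$}


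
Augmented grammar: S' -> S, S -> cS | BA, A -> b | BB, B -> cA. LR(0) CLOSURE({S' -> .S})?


Start: S' -> .S
For each item with dot before a nonterminal B, add B -> .γ for every B-production
Closure: [S' -> .S, S -> .cS, S -> .BA, B -> .cA]


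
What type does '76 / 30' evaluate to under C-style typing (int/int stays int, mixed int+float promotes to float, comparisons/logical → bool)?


Operand types: int / int
Rule: mixed int/float promotes to float; int/int stays int
Result type: int


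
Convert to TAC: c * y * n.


Break into single-operator statements:
t1 = c * y
t2 = t1 * n


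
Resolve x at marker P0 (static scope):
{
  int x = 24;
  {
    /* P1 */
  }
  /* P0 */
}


x declared in the same block as P0
x = 24


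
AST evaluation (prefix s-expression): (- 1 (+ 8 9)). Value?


Evaluate inner: (+ 8 9) = 17
Evaluate root: (- 1 17) = -16
Result: -16


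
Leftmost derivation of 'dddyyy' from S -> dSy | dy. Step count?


Derivation: S => dSy => ddSyy => dddyyy
Steps: 3


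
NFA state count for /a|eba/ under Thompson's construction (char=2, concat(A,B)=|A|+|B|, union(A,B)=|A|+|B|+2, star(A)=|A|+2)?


Syntax tree has 4 char leaf(s), 1 union(s), 0 star(s)
chars contribute 4×2 = 8; each union adds +2; each star adds +2
Total: 8 + 2 + 0 = 10 states


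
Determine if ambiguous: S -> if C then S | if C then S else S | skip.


dangling else: 'if C then if C then skip else skip' parses two ways
Ambiguous


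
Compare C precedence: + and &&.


'+' is additive (level 9); '&&' is logical AND (level 2)
Higher level binds tighter
'+' has higher precedence than '&&'


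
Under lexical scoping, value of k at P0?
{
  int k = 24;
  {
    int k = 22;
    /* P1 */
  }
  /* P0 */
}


k declared in the same block as P0
k = 24


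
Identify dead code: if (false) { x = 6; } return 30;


condition is constant false, so the whole block is unreachable
Dead: 'if (false) { x = 6; }'


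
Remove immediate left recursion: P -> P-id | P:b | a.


Left-recursive alternatives: P-id, P:b; non-recursive: a
Introduce P': P -> aP', P' -> -idP' | :bP' | ε


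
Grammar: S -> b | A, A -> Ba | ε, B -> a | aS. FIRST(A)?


Per alternative of A: FIRST(Ba) = {a}; FIRST(ε) = {ε}
FIRST(A) = {a, ε}


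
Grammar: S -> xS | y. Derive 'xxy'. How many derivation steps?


Derivation: S => xS => xxS => xxy
Steps: 3


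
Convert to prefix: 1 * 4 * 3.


left-to-right (same/higher precedence on left): tree is (* (* 1 4) 3)
Prefix: * * 1 4 3


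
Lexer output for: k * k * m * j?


Scan left to right, longest-match per lexeme
Tokens: ID(k), OP(*), ID(k), OP(*), ID(m), OP(*), ID(j)


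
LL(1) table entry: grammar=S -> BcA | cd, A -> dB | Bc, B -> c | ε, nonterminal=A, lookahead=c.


For [A, c]: 'c' ∈ FIRST(Bc)
Entry: A -> Bc


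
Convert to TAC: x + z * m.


Break into single-operator statements:
t1 = z * m
t2 = x + t1


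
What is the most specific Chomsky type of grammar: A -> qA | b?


Right-linear: every RHS is a terminal or a terminal followed by one nonterminal
Classification: Type 3 (Regular)


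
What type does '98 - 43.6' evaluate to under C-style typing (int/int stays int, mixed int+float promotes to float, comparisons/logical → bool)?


Operand types: int - float
Rule: mixed int/float promotes to float; int/int stays int
Result type: float


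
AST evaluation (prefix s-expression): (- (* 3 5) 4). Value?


Evaluate inner: (* 3 5) = 15
Evaluate root: (- 15 4) = 11
Result: 11


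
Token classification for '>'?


Pattern: operator symbol
Type: OPERATOR


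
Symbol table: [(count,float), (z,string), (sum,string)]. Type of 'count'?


Lookup 'count' → type float


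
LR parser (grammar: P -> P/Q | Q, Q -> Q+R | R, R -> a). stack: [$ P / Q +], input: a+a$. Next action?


no handle; shift 'a'
Action: shift


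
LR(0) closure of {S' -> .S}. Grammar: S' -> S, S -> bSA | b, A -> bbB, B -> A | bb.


Start: S' -> .S
For each item with dot before a nonterminal B, add B -> .γ for every B-production
Closure: [S' -> .S, S -> .bSA, S -> .b]


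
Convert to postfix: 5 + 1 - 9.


Left to right (same or higher precedence on left)
Postfix: 5 1 + 9 -


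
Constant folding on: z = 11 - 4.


11 - 4 = 7 at compile time
Optimized: z = 7


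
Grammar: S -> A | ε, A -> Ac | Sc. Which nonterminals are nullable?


A nonterminal is nullable iff some alternative derives ε (directly, or every symbol in it is nullable)
Nullable: {S}


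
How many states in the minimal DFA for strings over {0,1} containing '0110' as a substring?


KMP-style automaton: 4 progress states + 1 absorbing accept = 5
Minimal DFA: 5 states


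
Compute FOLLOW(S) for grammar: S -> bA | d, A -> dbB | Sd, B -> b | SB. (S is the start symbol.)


$ ∈ FOLLOW(S). For each A -> αBβ: add FIRST(β)\{ε} to FOLLOW(B); if β nullable, add FOLLOW(A).
FOLLOW(S) = {$, b, d}


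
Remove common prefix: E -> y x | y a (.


Common prefix: 'y'
Factored: E -> y E', E' -> x | a (


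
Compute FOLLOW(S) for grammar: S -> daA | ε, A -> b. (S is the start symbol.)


$ ∈ FOLLOW(S). For each A -> αBβ: add FIRST(β)\{ε} to FOLLOW(B); if β nullable, add FOLLOW(A).
FOLLOW(S) = {$}


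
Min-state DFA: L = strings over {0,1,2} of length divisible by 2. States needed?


Track length mod 2: states 0..1, accept at 0
Minimal DFA: 2 states


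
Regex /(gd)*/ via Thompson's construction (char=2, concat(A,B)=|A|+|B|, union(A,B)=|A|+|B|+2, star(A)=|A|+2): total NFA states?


Syntax tree has 2 char leaf(s), 0 union(s), 1 star(s)
chars contribute 2×2 = 4; each union adds +2; each star adds +2
Total: 4 + 0 + 2 = 6 states


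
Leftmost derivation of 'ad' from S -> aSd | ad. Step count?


Derivation: S => ad
Steps: 1


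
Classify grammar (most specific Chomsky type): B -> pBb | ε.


Single nonterminal LHS, but p^n b^n is not regular
Classification: Type 2 (Context-Free)


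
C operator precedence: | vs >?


'>' is relational (level 7); '|' is bitwise OR (level 3)
Higher level binds tighter
'>' has higher precedence than '|'


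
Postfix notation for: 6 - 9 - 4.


Left to right (same or higher precedence on left)
Postfix: 6 9 - 4 -


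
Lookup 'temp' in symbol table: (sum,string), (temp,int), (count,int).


Lookup 'temp' → type int


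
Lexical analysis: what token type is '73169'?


Pattern: digits only
Type: INTEGER_LITERAL


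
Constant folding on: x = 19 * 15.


19 * 15 = 285 at compile time
Optimized: x = 285


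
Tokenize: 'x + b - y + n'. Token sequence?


Scan left to right, longest-match per lexeme
Tokens: ID(x), OP(+), ID(b), OP(-), ID(y), OP(+), ID(n)


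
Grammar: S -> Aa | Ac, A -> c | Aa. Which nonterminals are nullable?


A nonterminal is nullable iff some alternative derives ε (directly, or every symbol in it is nullable)
Nullable: {}


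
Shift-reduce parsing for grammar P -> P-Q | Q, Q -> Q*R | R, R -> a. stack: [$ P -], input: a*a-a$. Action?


no handle ('P-' is not any RHS); shift 'a'
Action: shift


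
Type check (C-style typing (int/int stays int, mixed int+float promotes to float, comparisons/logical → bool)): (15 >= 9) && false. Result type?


Operand types: bool && bool
Rule: logical operators take bool operands and yield bool
Result type: bool


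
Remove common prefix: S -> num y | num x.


Common prefix: 'num'
Factored: S -> num S', S' -> y | x


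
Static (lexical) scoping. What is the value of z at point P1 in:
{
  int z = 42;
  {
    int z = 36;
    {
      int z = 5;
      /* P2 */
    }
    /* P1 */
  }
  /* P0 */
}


z declared in the same block as P1
z = 36


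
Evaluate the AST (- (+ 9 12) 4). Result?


Evaluate inner: (+ 9 12) = 21
Evaluate root: (- 21 4) = 17
Result: 17


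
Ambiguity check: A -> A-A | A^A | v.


'v-v^v' has two parse trees (no precedence encoded between - and ^)
Ambiguous


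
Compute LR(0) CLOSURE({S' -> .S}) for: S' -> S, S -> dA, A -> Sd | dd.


Start: S' -> .S
For each item with dot before a nonterminal B, add B -> .γ for every B-production
Closure: [S' -> .S, S -> .dA]


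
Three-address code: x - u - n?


Break into single-operator statements:
t1 = x - u
t2 = t1 - n


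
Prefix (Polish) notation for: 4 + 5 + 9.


left-to-right (same/higher precedence on left): tree is (+ (+ 4 5) 9)
Prefix: + + 4 5 9


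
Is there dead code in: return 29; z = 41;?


statement follows a return and is unreachable
Dead: 'z = 41'


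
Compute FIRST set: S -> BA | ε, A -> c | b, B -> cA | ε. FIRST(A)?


Per alternative of A: FIRST(c) = {c}; FIRST(b) = {b}
FIRST(A) = {b, c}


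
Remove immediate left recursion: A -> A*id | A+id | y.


Left-recursive alternatives: A*id, A+id; non-recursive: y
Introduce A': A -> yA', A' -> *idA' | +idA' | ε


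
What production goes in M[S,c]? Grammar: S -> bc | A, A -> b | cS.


For [S, c]: 'c' ∈ FIRST(A)
Entry: S -> A


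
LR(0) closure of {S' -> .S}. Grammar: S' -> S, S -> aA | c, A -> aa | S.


Start: S' -> .S
For each item with dot before a nonterminal B, add B -> .γ for every B-production
Closure: [S' -> .S, S -> .aA, S -> .c]


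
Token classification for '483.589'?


Pattern: digits with a decimal point
Type: FLOAT_LITERAL


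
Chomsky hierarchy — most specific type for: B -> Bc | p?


Left-linear: every RHS is a terminal or one nonterminal followed by a terminal
Classification: Type 3 (Regular)


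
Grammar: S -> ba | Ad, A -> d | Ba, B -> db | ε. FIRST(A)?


Per alternative of A: FIRST(d) = {d}; FIRST(Ba) = {a, d}
FIRST(A) = {a, d}


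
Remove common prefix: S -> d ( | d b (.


Common prefix: 'd'
Factored: S -> d S', S' -> ( | b (


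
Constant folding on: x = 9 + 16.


9 + 16 = 25 at compile time
Optimized: x = 25


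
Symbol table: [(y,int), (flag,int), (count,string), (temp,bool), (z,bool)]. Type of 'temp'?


Lookup 'temp' → type bool


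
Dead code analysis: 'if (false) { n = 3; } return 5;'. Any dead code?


condition is constant false, so the whole block is unreachable
Dead: 'if (false) { n = 3; }'


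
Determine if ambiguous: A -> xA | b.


right-linear, alternatives start with distinct terminals 'x' vs 'b': unique leftmost derivation
Unambiguous


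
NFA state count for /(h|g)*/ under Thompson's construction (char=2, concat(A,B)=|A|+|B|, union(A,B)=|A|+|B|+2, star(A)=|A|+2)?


Syntax tree has 2 char leaf(s), 1 union(s), 1 star(s)
chars contribute 2×2 = 4; each union adds +2; each star adds +2
Total: 4 + 2 + 2 = 8 states


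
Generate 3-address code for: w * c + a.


Break into single-operator statements:
t1 = w * c
t2 = t1 + a


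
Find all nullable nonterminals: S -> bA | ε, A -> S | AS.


A nonterminal is nullable iff some alternative derives ε (directly, or every symbol in it is nullable)
Nullable: {A, S}


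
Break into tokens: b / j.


Scan left to right, longest-match per lexeme
Tokens: ID(b), OP(/), ID(j)


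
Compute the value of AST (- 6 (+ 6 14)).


Evaluate inner: (+ 6 14) = 20
Evaluate root: (- 6 20) = -14
Result: -14


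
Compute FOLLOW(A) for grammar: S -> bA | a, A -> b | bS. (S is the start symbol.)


$ ∈ FOLLOW(S). For each A -> αBβ: add FIRST(β)\{ε} to FOLLOW(B); if β nullable, add FOLLOW(A).
FOLLOW(A) = {$}


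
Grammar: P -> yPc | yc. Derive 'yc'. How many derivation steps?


Derivation: P => yc
Steps: 1


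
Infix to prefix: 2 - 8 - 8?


left-to-right (same/higher precedence on left): tree is (- (- 2 8) 8)
Prefix: - - 2 8 8


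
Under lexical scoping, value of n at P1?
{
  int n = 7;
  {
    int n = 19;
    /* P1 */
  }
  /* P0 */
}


n declared in the same block as P1
n = 19


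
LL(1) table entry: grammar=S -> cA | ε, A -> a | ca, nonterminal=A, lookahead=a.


For [A, a]: 'a' ∈ FIRST(a)
Entry: A -> a


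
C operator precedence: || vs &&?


'&&' is logical AND (level 2); '||' is logical OR (level 1)
Higher level binds tighter
'&&' has higher precedence than '||'


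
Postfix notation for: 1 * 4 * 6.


Left to right (same or higher precedence on left)
Postfix: 1 4 * 6 *


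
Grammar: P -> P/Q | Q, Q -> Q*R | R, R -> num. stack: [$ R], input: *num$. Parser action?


'R' (not preceded by Q*) is the handle for Q -> R
Action: reduce (Q -> R)


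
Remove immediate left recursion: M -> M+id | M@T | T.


Left-recursive alternatives: M+id, M@T; non-recursive: T
Introduce M': M -> TM', M' -> +idM' | @TM' | ε


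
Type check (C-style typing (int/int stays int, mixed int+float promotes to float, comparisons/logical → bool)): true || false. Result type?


Operand types: bool || bool
Rule: logical operators take bool operands and yield bool
Result type: bool


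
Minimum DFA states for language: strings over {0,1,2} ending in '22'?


Track the longest suffix of input matching a prefix of '22': 3 classes (prefixes of length 0..2)
Minimal DFA: 3 states


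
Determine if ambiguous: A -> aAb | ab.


balanced a^n…b^n: each string has a unique parse
Unambiguous


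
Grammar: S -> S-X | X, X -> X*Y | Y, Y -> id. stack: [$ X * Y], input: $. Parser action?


handle 'X*Y' on top
Action: reduce (X -> X*Y)


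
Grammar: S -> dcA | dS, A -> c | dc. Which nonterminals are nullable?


A nonterminal is nullable iff some alternative derives ε (directly, or every symbol in it is nullable)
Nullable: {}


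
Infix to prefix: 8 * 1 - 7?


left-to-right (same/higher precedence on left): tree is (- (* 8 1) 7)
Prefix: - * 8 1 7


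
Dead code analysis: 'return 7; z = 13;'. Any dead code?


statement follows a return and is unreachable
Dead: 'z = 13'


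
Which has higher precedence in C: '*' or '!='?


'*' is multiplicative (level 10); '!=' is equality (level 6)
Higher level binds tighter
'*' has higher precedence than '!='


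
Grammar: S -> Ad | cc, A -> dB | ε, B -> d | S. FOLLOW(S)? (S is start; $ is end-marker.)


$ ∈ FOLLOW(S). For each A -> αBβ: add FIRST(β)\{ε} to FOLLOW(B); if β nullable, add FOLLOW(A).
FOLLOW(S) = {$, d}


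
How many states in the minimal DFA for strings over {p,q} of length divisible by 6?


Track length mod 6: states 0..5, accept at 0
Minimal DFA: 6 states


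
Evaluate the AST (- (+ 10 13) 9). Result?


Evaluate inner: (+ 10 13) = 23
Evaluate root: (- 23 9) = 14
Result: 14


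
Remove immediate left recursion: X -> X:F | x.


Left-recursive alternatives: X:F; non-recursive: x
Introduce X': X -> xX', X' -> :FX' | ε


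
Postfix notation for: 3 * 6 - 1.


Left to right (same or higher precedence on left)
Postfix: 3 6 * 1 -


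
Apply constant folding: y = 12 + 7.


12 + 7 = 19 at compile time
Optimized: y = 19


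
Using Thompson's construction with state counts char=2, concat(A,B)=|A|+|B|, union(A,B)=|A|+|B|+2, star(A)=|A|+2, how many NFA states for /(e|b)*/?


Syntax tree has 2 char leaf(s), 1 union(s), 1 star(s)
chars contribute 2×2 = 4; each union adds +2; each star adds +2
Total: 4 + 2 + 2 = 8 states


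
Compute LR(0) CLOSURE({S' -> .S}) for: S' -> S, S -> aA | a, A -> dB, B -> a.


Start: S' -> .S
For each item with dot before a nonterminal B, add B -> .γ for every B-production
Closure: [S' -> .S, S -> .aA, S -> .a]


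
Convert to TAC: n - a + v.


Break into single-operator statements:
t1 = n - a
t2 = t1 + v


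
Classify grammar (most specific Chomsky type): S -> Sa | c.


Left-linear: every RHS is a terminal or one nonterminal followed by a terminal
Classification: Type 3 (Regular)


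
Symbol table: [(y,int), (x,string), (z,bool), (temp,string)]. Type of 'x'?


Lookup 'x' → type string


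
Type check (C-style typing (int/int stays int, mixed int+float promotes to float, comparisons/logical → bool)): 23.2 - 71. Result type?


Operand types: float - int
Rule: mixed int/float promotes to float; int/int stays int
Result type: float


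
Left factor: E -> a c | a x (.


Common prefix: 'a'
Factored: E -> a E', E' -> c | x (


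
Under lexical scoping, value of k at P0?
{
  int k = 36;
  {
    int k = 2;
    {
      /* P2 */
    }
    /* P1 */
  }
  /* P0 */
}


k declared in the same block as P0
k = 36


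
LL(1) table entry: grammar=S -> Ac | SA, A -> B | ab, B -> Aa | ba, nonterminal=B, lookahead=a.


For [B, a]: 'a' ∈ FIRST(Aa)
Entry: B -> Aa


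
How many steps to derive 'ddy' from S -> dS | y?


Derivation: S => dS => ddS => ddy
Steps: 3


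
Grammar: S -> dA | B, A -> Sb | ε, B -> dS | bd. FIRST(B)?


Per alternative of B: FIRST(dS) = {d}; FIRST(bd) = {b}
FIRST(B) = {b, d}


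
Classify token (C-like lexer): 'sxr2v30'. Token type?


Pattern: letter/underscore followed by alphanumerics, not a keyword
Type: IDENTIFIER


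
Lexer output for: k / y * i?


Scan left to right, longest-match per lexeme
Tokens: ID(k), OP(/), ID(y), OP(*), ID(i)


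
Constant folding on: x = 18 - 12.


18 - 12 = 6 at compile time
Optimized: x = 6


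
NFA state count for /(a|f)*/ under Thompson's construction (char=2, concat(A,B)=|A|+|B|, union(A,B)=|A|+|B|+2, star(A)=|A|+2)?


Syntax tree has 2 char leaf(s), 1 union(s), 1 star(s)
chars contribute 2×2 = 4; each union adds +2; each star adds +2
Total: 4 + 2 + 2 = 8 states


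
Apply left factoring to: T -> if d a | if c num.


Common prefix: 'if'
Factored: T -> if T', T' -> d a | c num
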